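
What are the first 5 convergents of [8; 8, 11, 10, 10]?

8/1, 65/8, 723/89, 7295/898, 73673/9069

Using the convergent recurrence p_i = a_i*p_{i-1} + p_{i-2}, q_i = a_i*q_{i-1} + q_{i-2} with p_{-2}=0, p_{-1}=1, q_{-2}=1, q_{-1}=0:
  i=0: a_0=8, p_0 = 8*1 + 0 = 8, q_0 = 8*0 + 1 = 1.
  i=1: a_1=8, p_1 = 8*8 + 1 = 65, q_1 = 8*1 + 0 = 8.
  i=2: a_2=11, p_2 = 11*65 + 8 = 723, q_2 = 11*8 + 1 = 89.
  i=3: a_3=10, p_3 = 10*723 + 65 = 7295, q_3 = 10*89 + 8 = 898.
  i=4: a_4=10, p_4 = 10*7295 + 723 = 73673, q_4 = 10*898 + 89 = 9069.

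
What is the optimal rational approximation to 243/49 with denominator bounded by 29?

124/25

Expand x = 243/49 as a continued fraction with the Euclidean algorithm:
  243 = 4*49 + 47, so a_0 = 4.
  49 = 1*47 + 2, so a_1 = 1.
  47 = 23*2 + 1, so a_2 = 23.
  2 = 2*1 + 0, so a_3 = 2.
so x = [4; 1, 23, 2].
Convergents (p_i = a_i*p_{i-1} + p_{i-2}, q_i = a_i*q_{i-1} + q_{i-2} with p_{-2}=0, p_{-1}=1, q_{-2}=1, q_{-1}=0), until the denominator exceeds 29:
  i=0: a_0=4, p_0 = 4*1 + 0 = 4, q_0 = 4*0 + 1 = 1.
  i=1: a_1=1, p_1 = 1*4 + 1 = 5, q_1 = 1*1 + 0 = 1.
  i=2: a_2=23, p_2 = 23*5 + 4 = 119, q_2 = 23*1 + 1 = 24.
  i=3: a_3=2, p_3 = 2*119 + 5 = 243, q_3 = 2*24 + 1 = 49.
q_3 = 49 > 29, so the last convergent with denominator <= 29 is p_2/q_2 = 119/24.
The closest fraction with denominator <= 29 is either p_2/q_2 or the intermediate fraction (k*p_2 + p_1)/(k*q_2 + q_1) with the largest k >= 1 whose denominator stays <= 29; these approach x as k grows, and every other convergent or intermediate fraction in range is farther away.
Largest k: floor((29 - q_1)/q_2) = floor((29 - 1)/24) = 1.
That gives (1*119 + 5)/(1*24 + 1) = 124/25.
Compare the errors: |x - 119/24| = |243*24 - 119*49|/(49*24) = 1/1176, and |x - 124/25| = |243*25 - 124*49|/(49*25) = 1/1225.
Cross-multiplying, 1*1176 = 1176 < 1225 = 1*1225, so 1/1225 is smaller: the intermediate fraction 124/25 is closer to x than 119/24.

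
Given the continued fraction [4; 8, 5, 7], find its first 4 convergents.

Using the convergent recurrence p_i = a_i*p_{i-1} + p_{i-2}, q_i = a_i*q_{i-1} + q_{i-2} with p_{-2}=0, p_{-1}=1, q_{-2}=1, q_{-1}=0:
  i=0: a_0=4, p_0 = 4*1 + 0 = 4, q_0 = 4*0 + 1 = 1.
  i=1: a_1=8, p_1 = 8*4 + 1 = 33, q_1 = 8*1 + 0 = 8.
  i=2: a_2=5, p_2 = 5*33 + 4 = 169, q_2 = 5*8 + 1 = 41.
  i=3: a_3=7, p_3 = 7*169 + 33 = 1216, q_3 = 7*41 + 8 = 295.

4/1, 33/8, 169/41, 1216/295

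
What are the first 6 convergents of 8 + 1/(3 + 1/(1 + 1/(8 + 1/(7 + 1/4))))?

Using the convergent recurrence p_i = a_i*p_{i-1} + p_{i-2}, q_i = a_i*q_{i-1} + q_{i-2} with p_{-2}=0, p_{-1}=1, q_{-2}=1, q_{-1}=0:
  i=0: a_0=8, p_0 = 8*1 + 0 = 8, q_0 = 8*0 + 1 = 1.
  i=1: a_1=3, p_1 = 3*8 + 1 = 25, q_1 = 3*1 + 0 = 3.
  i=2: a_2=1, p_2 = 1*25 + 8 = 33, q_2 = 1*3 + 1 = 4.
  i=3: a_3=8, p_3 = 8*33 + 25 = 289, q_3 = 8*4 + 3 = 35.
  i=4: a_4=7, p_4 = 7*289 + 33 = 2056, q_4 = 7*35 + 4 = 249.
  i=5: a_5=4, p_5 = 4*2056 + 289 = 8513, q_5 = 4*249 + 35 = 1031.

8/1, 25/3, 33/4, 289/35, 2056/249, 8513/1031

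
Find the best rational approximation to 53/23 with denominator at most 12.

23/10

Expand x = 53/23 as a continued fraction with the Euclidean algorithm:
  53 = 2*23 + 7, so a_0 = 2.
  23 = 3*7 + 2, so a_1 = 3.
  7 = 3*2 + 1, so a_2 = 3.
  2 = 2*1 + 0, so a_3 = 2.
so x = [2; 3, 3, 2].
Convergents (p_i = a_i*p_{i-1} + p_{i-2}, q_i = a_i*q_{i-1} + q_{i-2} with p_{-2}=0, p_{-1}=1, q_{-2}=1, q_{-1}=0), until the denominator exceeds 12:
  i=0: a_0=2, p_0 = 2*1 + 0 = 2, q_0 = 2*0 + 1 = 1.
  i=1: a_1=3, p_1 = 3*2 + 1 = 7, q_1 = 3*1 + 0 = 3.
  i=2: a_2=3, p_2 = 3*7 + 2 = 23, q_2 = 3*3 + 1 = 10.
  i=3: a_3=2, p_3 = 2*23 + 7 = 53, q_3 = 2*10 + 3 = 23.
q_3 = 23 > 12, so the last convergent with denominator <= 12 is p_2/q_2 = 23/10.
The closest fraction with denominator <= 12 is either p_2/q_2 or the intermediate fraction (k*p_2 + p_1)/(k*q_2 + q_1) with the largest k >= 1 whose denominator stays <= 12; these approach x as k grows, and every other convergent or intermediate fraction in range is farther away.
Largest k: floor((12 - q_1)/q_2) = floor((12 - 3)/10) = 0.
Since k = 0, no intermediate fraction beyond p_2/q_2 has denominator <= 12, so the convergent 23/10 is the closest (its error is |53*10 - 23*23|/(23*10) = 1/230).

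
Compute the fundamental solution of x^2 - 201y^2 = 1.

First expand sqrt(201) as a continued fraction. With x_i = (sqrt(201) + m_i)/d_i and (m_0, d_0) = (0, 1): a_0 = floor(sqrt(201)) = 14, since 14^2 = 196 <= 201 < 225 = 15^2.
Iterate m_{i+1} = d_i*a_i - m_i, d_{i+1} = (201 - m_{i+1}^2)/d_i, a_{i+1} = floor((a_0 + m_{i+1})/d_{i+1}):
  m_1 = 1*14 - 0 = 14, d_1 = (201 - 14^2)/1 = 5/1 = 5, a_1 = floor((14 + 14)/5) = 5.
  m_2 = 5*5 - 14 = 11, d_2 = (201 - 11^2)/5 = 80/5 = 16, a_2 = floor((14 + 11)/16) = 1.
  m_3 = 16*1 - 11 = 5, d_3 = (201 - 5^2)/16 = 176/16 = 11, a_3 = floor((14 + 5)/11) = 1.
  m_4 = 11*1 - 5 = 6, d_4 = (201 - 6^2)/11 = 165/11 = 15, a_4 = floor((14 + 6)/15) = 1.
  m_5 = 15*1 - 6 = 9, d_5 = (201 - 9^2)/15 = 120/15 = 8, a_5 = floor((14 + 9)/8) = 2.
  m_6 = 8*2 - 9 = 7, d_6 = (201 - 7^2)/8 = 152/8 = 19, a_6 = floor((14 + 7)/19) = 1.
  m_7 = 19*1 - 7 = 12, d_7 = (201 - 12^2)/19 = 57/19 = 3, a_7 = floor((14 + 12)/3) = 8.
  m_8 = 3*8 - 12 = 12, d_8 = (201 - 12^2)/3 = 57/3 = 19, a_8 = floor((14 + 12)/19) = 1.
  m_9 = 19*1 - 12 = 7, d_9 = (201 - 7^2)/19 = 152/19 = 8, a_9 = floor((14 + 7)/8) = 2.
  m_10 = 8*2 - 7 = 9, d_10 = (201 - 9^2)/8 = 120/8 = 15, a_10 = floor((14 + 9)/15) = 1.
  m_11 = 15*1 - 9 = 6, d_11 = (201 - 6^2)/15 = 165/15 = 11, a_11 = floor((14 + 6)/11) = 1.
  m_12 = 11*1 - 6 = 5, d_12 = (201 - 5^2)/11 = 176/11 = 16, a_12 = floor((14 + 5)/16) = 1.
  m_13 = 16*1 - 5 = 11, d_13 = (201 - 11^2)/16 = 80/16 = 5, a_13 = floor((14 + 11)/5) = 5.
  m_14 = 5*5 - 11 = 14, d_14 = (201 - 14^2)/5 = 5/5 = 1, a_14 = floor((14 + 14)/1) = 28.
  m_15 = 1*28 - 14 = 14, d_15 = (201 - 14^2)/1 = 5/1 = 5: (m_15, d_15) = (m_1, d_1) = (14, 5), so from here the quotients repeat a_1, ..., a_14; the period length is 14.
So sqrt(201) = [14; (5, 1, 1, 1, 2, 1, 8, 1, 2, 1, 1, 1, 5, 28)] with period length k = 14.
k is even, so the fundamental solution of x^2 - 201y^2 = 1 is (p_{k-1}, q_{k-1}) = (p_13, q_13); compute convergents through index 13.
Convergents (p_i = a_i*p_{i-1} + p_{i-2}, q_i = a_i*q_{i-1} + q_{i-2} with p_{-2}=0, p_{-1}=1, q_{-2}=1, q_{-1}=0):
  i=0: a_0=14, p_0 = 14*1 + 0 = 14, q_0 = 14*0 + 1 = 1.
  i=1: a_1=5, p_1 = 5*14 + 1 = 71, q_1 = 5*1 + 0 = 5.
  i=2: a_2=1, p_2 = 1*71 + 14 = 85, q_2 = 1*5 + 1 = 6.
  i=3: a_3=1, p_3 = 1*85 + 71 = 156, q_3 = 1*6 + 5 = 11.
  i=4: a_4=1, p_4 = 1*156 + 85 = 241, q_4 = 1*11 + 6 = 17.
  i=5: a_5=2, p_5 = 2*241 + 156 = 638, q_5 = 2*17 + 11 = 45.
  i=6: a_6=1, p_6 = 1*638 + 241 = 879, q_6 = 1*45 + 17 = 62.
  i=7: a_7=8, p_7 = 8*879 + 638 = 7670, q_7 = 8*62 + 45 = 541.
  i=8: a_8=1, p_8 = 1*7670 + 879 = 8549, q_8 = 1*541 + 62 = 603.
  i=9: a_9=2, p_9 = 2*8549 + 7670 = 24768, q_9 = 2*603 + 541 = 1747.
  i=10: a_10=1, p_10 = 1*24768 + 8549 = 33317, q_10 = 1*1747 + 603 = 2350.
  i=11: a_11=1, p_11 = 1*33317 + 24768 = 58085, q_11 = 1*2350 + 1747 = 4097.
  i=12: a_12=1, p_12 = 1*58085 + 33317 = 91402, q_12 = 1*4097 + 2350 = 6447.
  i=13: a_13=5, p_13 = 5*91402 + 58085 = 515095, q_13 = 5*6447 + 4097 = 36332.
Check: 515095^2 - 201*36332^2 = 265322859025 - 265322859024 = 1, so (x, y) = (515095, 36332) solves the equation, and by the theorem it is the least positive solution.

(x, y) = (515095, 36332)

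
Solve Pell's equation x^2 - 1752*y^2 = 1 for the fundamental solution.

(x, y) = (293, 7)

First expand sqrt(1752) as a continued fraction. With x_i = (sqrt(1752) + m_i)/d_i and (m_0, d_0) = (0, 1): a_0 = floor(sqrt(1752)) = 41, since 41^2 = 1681 <= 1752 < 1764 = 42^2.
Iterate m_{i+1} = d_i*a_i - m_i, d_{i+1} = (1752 - m_{i+1}^2)/d_i, a_{i+1} = floor((a_0 + m_{i+1})/d_{i+1}):
  m_1 = 1*41 - 0 = 41, d_1 = (1752 - 41^2)/1 = 71/1 = 71, a_1 = floor((41 + 41)/71) = 1.
  m_2 = 71*1 - 41 = 30, d_2 = (1752 - 30^2)/71 = 852/71 = 12, a_2 = floor((41 + 30)/12) = 5.
  m_3 = 12*5 - 30 = 30, d_3 = (1752 - 30^2)/12 = 852/12 = 71, a_3 = floor((41 + 30)/71) = 1.
  m_4 = 71*1 - 30 = 41, d_4 = (1752 - 41^2)/71 = 71/71 = 1, a_4 = floor((41 + 41)/1) = 82.
  m_5 = 1*82 - 41 = 41, d_5 = (1752 - 41^2)/1 = 71/1 = 71: (m_5, d_5) = (m_1, d_1) = (41, 71), so from here the quotients repeat a_1, ..., a_4; the period length is 4.
So sqrt(1752) = [41; (1, 5, 1, 82)] with period length k = 4.
k is even, so the fundamental solution of x^2 - 1752y^2 = 1 is (p_{k-1}, q_{k-1}) = (p_3, q_3); compute convergents through index 3.
Convergents (p_i = a_i*p_{i-1} + p_{i-2}, q_i = a_i*q_{i-1} + q_{i-2} with p_{-2}=0, p_{-1}=1, q_{-2}=1, q_{-1}=0):
  i=0: a_0=41, p_0 = 41*1 + 0 = 41, q_0 = 41*0 + 1 = 1.
  i=1: a_1=1, p_1 = 1*41 + 1 = 42, q_1 = 1*1 + 0 = 1.
  i=2: a_2=5, p_2 = 5*42 + 41 = 251, q_2 = 5*1 + 1 = 6.
  i=3: a_3=1, p_3 = 1*251 + 42 = 293, q_3 = 1*6 + 1 = 7.
Check: 293^2 - 1752*7^2 = 85849 - 85848 = 1, so (x, y) = (293, 7) solves the equation, and by the theorem it is the least positive solution.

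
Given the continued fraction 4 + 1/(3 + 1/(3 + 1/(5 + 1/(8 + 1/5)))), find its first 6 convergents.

Using the convergent recurrence p_i = a_i*p_{i-1} + p_{i-2}, q_i = a_i*q_{i-1} + q_{i-2} with p_{-2}=0, p_{-1}=1, q_{-2}=1, q_{-1}=0:
  i=0: a_0=4, p_0 = 4*1 + 0 = 4, q_0 = 4*0 + 1 = 1.
  i=1: a_1=3, p_1 = 3*4 + 1 = 13, q_1 = 3*1 + 0 = 3.
  i=2: a_2=3, p_2 = 3*13 + 4 = 43, q_2 = 3*3 + 1 = 10.
  i=3: a_3=5, p_3 = 5*43 + 13 = 228, q_3 = 5*10 + 3 = 53.
  i=4: a_4=8, p_4 = 8*228 + 43 = 1867, q_4 = 8*53 + 10 = 434.
  i=5: a_5=5, p_5 = 5*1867 + 228 = 9563, q_5 = 5*434 + 53 = 2223.

4/1, 13/3, 43/10, 228/53, 1867/434, 9563/2223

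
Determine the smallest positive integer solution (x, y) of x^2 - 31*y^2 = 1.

First expand sqrt(31) as a continued fraction. With x_i = (sqrt(31) + m_i)/d_i and (m_0, d_0) = (0, 1): a_0 = floor(sqrt(31)) = 5, since 5^2 = 25 <= 31 < 36 = 6^2.
Iterate m_{i+1} = d_i*a_i - m_i, d_{i+1} = (31 - m_{i+1}^2)/d_i, a_{i+1} = floor((a_0 + m_{i+1})/d_{i+1}):
  m_1 = 1*5 - 0 = 5, d_1 = (31 - 5^2)/1 = 6/1 = 6, a_1 = floor((5 + 5)/6) = 1.
  m_2 = 6*1 - 5 = 1, d_2 = (31 - 1^2)/6 = 30/6 = 5, a_2 = floor((5 + 1)/5) = 1.
  m_3 = 5*1 - 1 = 4, d_3 = (31 - 4^2)/5 = 15/5 = 3, a_3 = floor((5 + 4)/3) = 3.
  m_4 = 3*3 - 4 = 5, d_4 = (31 - 5^2)/3 = 6/3 = 2, a_4 = floor((5 + 5)/2) = 5.
  m_5 = 2*5 - 5 = 5, d_5 = (31 - 5^2)/2 = 6/2 = 3, a_5 = floor((5 + 5)/3) = 3.
  m_6 = 3*3 - 5 = 4, d_6 = (31 - 4^2)/3 = 15/3 = 5, a_6 = floor((5 + 4)/5) = 1.
  m_7 = 5*1 - 4 = 1, d_7 = (31 - 1^2)/5 = 30/5 = 6, a_7 = floor((5 + 1)/6) = 1.
  m_8 = 6*1 - 1 = 5, d_8 = (31 - 5^2)/6 = 6/6 = 1, a_8 = floor((5 + 5)/1) = 10.
  m_9 = 1*10 - 5 = 5, d_9 = (31 - 5^2)/1 = 6/1 = 6: (m_9, d_9) = (m_1, d_1) = (5, 6), so from here the quotients repeat a_1, ..., a_8; the period length is 8.
So sqrt(31) = [5; (1, 1, 3, 5, 3, 1, 1, 10)] with period length k = 8.
k is even, so the fundamental solution of x^2 - 31y^2 = 1 is (p_{k-1}, q_{k-1}) = (p_7, q_7); compute convergents through index 7.
Convergents (p_i = a_i*p_{i-1} + p_{i-2}, q_i = a_i*q_{i-1} + q_{i-2} with p_{-2}=0, p_{-1}=1, q_{-2}=1, q_{-1}=0):
  i=0: a_0=5, p_0 = 5*1 + 0 = 5, q_0 = 5*0 + 1 = 1.
  i=1: a_1=1, p_1 = 1*5 + 1 = 6, q_1 = 1*1 + 0 = 1.
  i=2: a_2=1, p_2 = 1*6 + 5 = 11, q_2 = 1*1 + 1 = 2.
  i=3: a_3=3, p_3 = 3*11 + 6 = 39, q_3 = 3*2 + 1 = 7.
  i=4: a_4=5, p_4 = 5*39 + 11 = 206, q_4 = 5*7 + 2 = 37.
  i=5: a_5=3, p_5 = 3*206 + 39 = 657, q_5 = 3*37 + 7 = 118.
  i=6: a_6=1, p_6 = 1*657 + 206 = 863, q_6 = 1*118 + 37 = 155.
  i=7: a_7=1, p_7 = 1*863 + 657 = 1520, q_7 = 1*155 + 118 = 273.
Check: 1520^2 - 31*273^2 = 2310400 - 2310399 = 1, so (x, y) = (1520, 273) solves the equation, and by the theorem it is the least positive solution.

(x, y) = (1520, 273)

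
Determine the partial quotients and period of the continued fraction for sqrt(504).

[22; (2, 4, 2, 44)]

Write x_i = (sqrt(504) + m_i)/d_i with (m_0, d_0) = (0, 1). a_0 = floor(sqrt(504)) = 22, since 22^2 = 484 <= 504 < 529 = 23^2.
Iterate m_{i+1} = d_i*a_i - m_i, d_{i+1} = (504 - m_{i+1}^2)/d_i, a_{i+1} = floor((a_0 + m_{i+1})/d_{i+1}):
  m_1 = 1*22 - 0 = 22, d_1 = (504 - 22^2)/1 = 20/1 = 20, a_1 = floor((22 + 22)/20) = 2.
  m_2 = 20*2 - 22 = 18, d_2 = (504 - 18^2)/20 = 180/20 = 9, a_2 = floor((22 + 18)/9) = 4.
  m_3 = 9*4 - 18 = 18, d_3 = (504 - 18^2)/9 = 180/9 = 20, a_3 = floor((22 + 18)/20) = 2.
  m_4 = 20*2 - 18 = 22, d_4 = (504 - 22^2)/20 = 20/20 = 1, a_4 = floor((22 + 22)/1) = 44.
  m_5 = 1*44 - 22 = 22, d_5 = (504 - 22^2)/1 = 20/1 = 20: (m_5, d_5) = (m_1, d_1) = (22, 20), so from here the quotients repeat a_1, ..., a_4; the period length is 4.
Hence the expansion of sqrt(504) is a_0 = 22 followed by the repeating block 2, 4, 2, 44 (period 4).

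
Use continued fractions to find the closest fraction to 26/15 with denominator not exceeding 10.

Expand x = 26/15 as a continued fraction with the Euclidean algorithm:
  26 = 1*15 + 11, so a_0 = 1.
  15 = 1*11 + 4, so a_1 = 1.
  11 = 2*4 + 3, so a_2 = 2.
  4 = 1*3 + 1, so a_3 = 1.
  3 = 3*1 + 0, so a_4 = 3.
so x = [1; 1, 2, 1, 3].
Convergents (p_i = a_i*p_{i-1} + p_{i-2}, q_i = a_i*q_{i-1} + q_{i-2} with p_{-2}=0, p_{-1}=1, q_{-2}=1, q_{-1}=0), until the denominator exceeds 10:
  i=0: a_0=1, p_0 = 1*1 + 0 = 1, q_0 = 1*0 + 1 = 1.
  i=1: a_1=1, p_1 = 1*1 + 1 = 2, q_1 = 1*1 + 0 = 1.
  i=2: a_2=2, p_2 = 2*2 + 1 = 5, q_2 = 2*1 + 1 = 3.
  i=3: a_3=1, p_3 = 1*5 + 2 = 7, q_3 = 1*3 + 1 = 4.
  i=4: a_4=3, p_4 = 3*7 + 5 = 26, q_4 = 3*4 + 3 = 15.
q_4 = 15 > 10, so the last convergent with denominator <= 10 is p_3/q_3 = 7/4.
The closest fraction with denominator <= 10 is either p_3/q_3 or the intermediate fraction (k*p_3 + p_2)/(k*q_3 + q_2) with the largest k >= 1 whose denominator stays <= 10; these approach x as k grows, and every other convergent or intermediate fraction in range is farther away.
Largest k: floor((10 - q_2)/q_3) = floor((10 - 3)/4) = 1.
That gives (1*7 + 5)/(1*4 + 3) = 12/7.
Compare the errors: |x - 7/4| = |26*4 - 7*15|/(15*4) = 1/60, and |x - 12/7| = |26*7 - 12*15|/(15*7) = 2/105.
Cross-multiplying, 1*105 = 105 < 120 = 2*60, so 1/60 is smaller: the convergent 7/4 is closer to x than 12/7.

7/4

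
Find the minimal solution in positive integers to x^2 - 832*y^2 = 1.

First expand sqrt(832) as a continued fraction. With x_i = (sqrt(832) + m_i)/d_i and (m_0, d_0) = (0, 1): a_0 = floor(sqrt(832)) = 28, since 28^2 = 784 <= 832 < 841 = 29^2.
Iterate m_{i+1} = d_i*a_i - m_i, d_{i+1} = (832 - m_{i+1}^2)/d_i, a_{i+1} = floor((a_0 + m_{i+1})/d_{i+1}):
  m_1 = 1*28 - 0 = 28, d_1 = (832 - 28^2)/1 = 48/1 = 48, a_1 = floor((28 + 28)/48) = 1.
  m_2 = 48*1 - 28 = 20, d_2 = (832 - 20^2)/48 = 432/48 = 9, a_2 = floor((28 + 20)/9) = 5.
  m_3 = 9*5 - 20 = 25, d_3 = (832 - 25^2)/9 = 207/9 = 23, a_3 = floor((28 + 25)/23) = 2.
  m_4 = 23*2 - 25 = 21, d_4 = (832 - 21^2)/23 = 391/23 = 17, a_4 = floor((28 + 21)/17) = 2.
  m_5 = 17*2 - 21 = 13, d_5 = (832 - 13^2)/17 = 663/17 = 39, a_5 = floor((28 + 13)/39) = 1.
  m_6 = 39*1 - 13 = 26, d_6 = (832 - 26^2)/39 = 156/39 = 4, a_6 = floor((28 + 26)/4) = 13.
  m_7 = 4*13 - 26 = 26, d_7 = (832 - 26^2)/4 = 156/4 = 39, a_7 = floor((28 + 26)/39) = 1.
  m_8 = 39*1 - 26 = 13, d_8 = (832 - 13^2)/39 = 663/39 = 17, a_8 = floor((28 + 13)/17) = 2.
  m_9 = 17*2 - 13 = 21, d_9 = (832 - 21^2)/17 = 391/17 = 23, a_9 = floor((28 + 21)/23) = 2.
  m_10 = 23*2 - 21 = 25, d_10 = (832 - 25^2)/23 = 207/23 = 9, a_10 = floor((28 + 25)/9) = 5.
  m_11 = 9*5 - 25 = 20, d_11 = (832 - 20^2)/9 = 432/9 = 48, a_11 = floor((28 + 20)/48) = 1.
  m_12 = 48*1 - 20 = 28, d_12 = (832 - 28^2)/48 = 48/48 = 1, a_12 = floor((28 + 28)/1) = 56.
  m_13 = 1*56 - 28 = 28, d_13 = (832 - 28^2)/1 = 48/1 = 48: (m_13, d_13) = (m_1, d_1) = (28, 48), so from here the quotients repeat a_1, ..., a_12; the period length is 12.
So sqrt(832) = [28; (1, 5, 2, 2, 1, 13, 1, 2, 2, 5, 1, 56)] with period length k = 12.
k is even, so the fundamental solution of x^2 - 832y^2 = 1 is (p_{k-1}, q_{k-1}) = (p_11, q_11); compute convergents through index 11.
Convergents (p_i = a_i*p_{i-1} + p_{i-2}, q_i = a_i*q_{i-1} + q_{i-2} with p_{-2}=0, p_{-1}=1, q_{-2}=1, q_{-1}=0):
  i=0: a_0=28, p_0 = 28*1 + 0 = 28, q_0 = 28*0 + 1 = 1.
  i=1: a_1=1, p_1 = 1*28 + 1 = 29, q_1 = 1*1 + 0 = 1.
  i=2: a_2=5, p_2 = 5*29 + 28 = 173, q_2 = 5*1 + 1 = 6.
  i=3: a_3=2, p_3 = 2*173 + 29 = 375, q_3 = 2*6 + 1 = 13.
  i=4: a_4=2, p_4 = 2*375 + 173 = 923, q_4 = 2*13 + 6 = 32.
  i=5: a_5=1, p_5 = 1*923 + 375 = 1298, q_5 = 1*32 + 13 = 45.
  i=6: a_6=13, p_6 = 13*1298 + 923 = 17797, q_6 = 13*45 + 32 = 617.
  i=7: a_7=1, p_7 = 1*17797 + 1298 = 19095, q_7 = 1*617 + 45 = 662.
  i=8: a_8=2, p_8 = 2*19095 + 17797 = 55987, q_8 = 2*662 + 617 = 1941.
  i=9: a_9=2, p_9 = 2*55987 + 19095 = 131069, q_9 = 2*1941 + 662 = 4544.
  i=10: a_10=5, p_10 = 5*131069 + 55987 = 711332, q_10 = 5*4544 + 1941 = 24661.
  i=11: a_11=1, p_11 = 1*711332 + 131069 = 842401, q_11 = 1*24661 + 4544 = 29205.
Check: 842401^2 - 832*29205^2 = 709639444801 - 709639444800 = 1, so (x, y) = (842401, 29205) solves the equation, and by the theorem it is the least positive solution.

(x, y) = (842401, 29205)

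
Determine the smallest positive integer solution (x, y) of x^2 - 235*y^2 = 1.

(x, y) = (46, 3)

First expand sqrt(235) as a continued fraction. With x_i = (sqrt(235) + m_i)/d_i and (m_0, d_0) = (0, 1): a_0 = floor(sqrt(235)) = 15, since 15^2 = 225 <= 235 < 256 = 16^2.
Iterate m_{i+1} = d_i*a_i - m_i, d_{i+1} = (235 - m_{i+1}^2)/d_i, a_{i+1} = floor((a_0 + m_{i+1})/d_{i+1}):
  m_1 = 1*15 - 0 = 15, d_1 = (235 - 15^2)/1 = 10/1 = 10, a_1 = floor((15 + 15)/10) = 3.
  m_2 = 10*3 - 15 = 15, d_2 = (235 - 15^2)/10 = 10/10 = 1, a_2 = floor((15 + 15)/1) = 30.
  m_3 = 1*30 - 15 = 15, d_3 = (235 - 15^2)/1 = 10/1 = 10: (m_3, d_3) = (m_1, d_1) = (15, 10), so from here the quotients repeat a_1, a_2; the period length is 2.
So sqrt(235) = [15; (3, 30)] with period length k = 2.
k is even, so the fundamental solution of x^2 - 235y^2 = 1 is (p_{k-1}, q_{k-1}) = (p_1, q_1); compute convergents through index 1.
Convergents (p_i = a_i*p_{i-1} + p_{i-2}, q_i = a_i*q_{i-1} + q_{i-2} with p_{-2}=0, p_{-1}=1, q_{-2}=1, q_{-1}=0):
  i=0: a_0=15, p_0 = 15*1 + 0 = 15, q_0 = 15*0 + 1 = 1.
  i=1: a_1=3, p_1 = 3*15 + 1 = 46, q_1 = 3*1 + 0 = 3.
Check: 46^2 - 235*3^2 = 2116 - 2115 = 1, so (x, y) = (46, 3) solves the equation, and by the theorem it is the least positive solution.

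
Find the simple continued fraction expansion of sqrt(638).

Write x_i = (sqrt(638) + m_i)/d_i with (m_0, d_0) = (0, 1). a_0 = floor(sqrt(638)) = 25, since 25^2 = 625 <= 638 < 676 = 26^2.
Iterate m_{i+1} = d_i*a_i - m_i, d_{i+1} = (638 - m_{i+1}^2)/d_i, a_{i+1} = floor((a_0 + m_{i+1})/d_{i+1}):
  m_1 = 1*25 - 0 = 25, d_1 = (638 - 25^2)/1 = 13/1 = 13, a_1 = floor((25 + 25)/13) = 3.
  m_2 = 13*3 - 25 = 14, d_2 = (638 - 14^2)/13 = 442/13 = 34, a_2 = floor((25 + 14)/34) = 1.
  m_3 = 34*1 - 14 = 20, d_3 = (638 - 20^2)/34 = 238/34 = 7, a_3 = floor((25 + 20)/7) = 6.
  m_4 = 7*6 - 20 = 22, d_4 = (638 - 22^2)/7 = 154/7 = 22, a_4 = floor((25 + 22)/22) = 2.
  m_5 = 22*2 - 22 = 22, d_5 = (638 - 22^2)/22 = 154/22 = 7, a_5 = floor((25 + 22)/7) = 6.
  m_6 = 7*6 - 22 = 20, d_6 = (638 - 20^2)/7 = 238/7 = 34, a_6 = floor((25 + 20)/34) = 1.
  m_7 = 34*1 - 20 = 14, d_7 = (638 - 14^2)/34 = 442/34 = 13, a_7 = floor((25 + 14)/13) = 3.
  m_8 = 13*3 - 14 = 25, d_8 = (638 - 25^2)/13 = 13/13 = 1, a_8 = floor((25 + 25)/1) = 50.
  m_9 = 1*50 - 25 = 25, d_9 = (638 - 25^2)/1 = 13/1 = 13: (m_9, d_9) = (m_1, d_1) = (25, 13), so from here the quotients repeat a_1, ..., a_8; the period length is 8.
Hence the expansion of sqrt(638) is a_0 = 25 followed by the repeating block 3, 1, 6, 2, 6, 1, 3, 50 (period 8).

[25; (3, 1, 6, 2, 6, 1, 3, 50)]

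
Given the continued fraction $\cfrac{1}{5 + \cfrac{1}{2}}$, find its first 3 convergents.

Using the convergent recurrence p_i = a_i*p_{i-1} + p_{i-2}, q_i = a_i*q_{i-1} + q_{i-2} with p_{-2}=0, p_{-1}=1, q_{-2}=1, q_{-1}=0:
  i=0: a_0=0, p_0 = 0*1 + 0 = 0, q_0 = 0*0 + 1 = 1.
  i=1: a_1=5, p_1 = 5*0 + 1 = 1, q_1 = 5*1 + 0 = 5.
  i=2: a_2=2, p_2 = 2*1 + 0 = 2, q_2 = 2*5 + 1 = 11.

0/1, 1/5, 2/11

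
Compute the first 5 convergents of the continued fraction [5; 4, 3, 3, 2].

Using the convergent recurrence p_i = a_i*p_{i-1} + p_{i-2}, q_i = a_i*q_{i-1} + q_{i-2} with p_{-2}=0, p_{-1}=1, q_{-2}=1, q_{-1}=0:
  i=0: a_0=5, p_0 = 5*1 + 0 = 5, q_0 = 5*0 + 1 = 1.
  i=1: a_1=4, p_1 = 4*5 + 1 = 21, q_1 = 4*1 + 0 = 4.
  i=2: a_2=3, p_2 = 3*21 + 5 = 68, q_2 = 3*4 + 1 = 13.
  i=3: a_3=3, p_3 = 3*68 + 21 = 225, q_3 = 3*13 + 4 = 43.
  i=4: a_4=2, p_4 = 2*225 + 68 = 518, q_4 = 2*43 + 13 = 99.

5/1, 21/4, 68/13, 225/43, 518/99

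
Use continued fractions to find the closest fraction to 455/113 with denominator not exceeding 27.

Expand x = 455/113 as a continued fraction with the Euclidean algorithm:
  455 = 4*113 + 3, so a_0 = 4.
  113 = 37*3 + 2, so a_1 = 37.
  3 = 1*2 + 1, so a_2 = 1.
  2 = 2*1 + 0, so a_3 = 2.
so x = [4; 37, 1, 2].
Convergents (p_i = a_i*p_{i-1} + p_{i-2}, q_i = a_i*q_{i-1} + q_{i-2} with p_{-2}=0, p_{-1}=1, q_{-2}=1, q_{-1}=0), until the denominator exceeds 27:
  i=0: a_0=4, p_0 = 4*1 + 0 = 4, q_0 = 4*0 + 1 = 1.
  i=1: a_1=37, p_1 = 37*4 + 1 = 149, q_1 = 37*1 + 0 = 37.
q_1 = 37 > 27, so the last convergent with denominator <= 27 is p_0/q_0 = 4/1.
The closest fraction with denominator <= 27 is either p_0/q_0 or the intermediate fraction (k*p_0 + p_{-1})/(k*q_0 + q_{-1}) with the largest k >= 1 whose denominator stays <= 27; these approach x as k grows, and every other convergent or intermediate fraction in range is farther away.
Largest k: floor((27 - q_{-1})/q_0) = floor((27 - 0)/1) = 27 (using the seeds p_{-1} = 1, q_{-1} = 0).
That gives (27*4 + 1)/(27*1 + 0) = 109/27.
Compare the errors: |x - 4/1| = |455*1 - 4*113|/(113*1) = 3/113, and |x - 109/27| = |455*27 - 109*113|/(113*27) = 32/3051.
Cross-multiplying, 32*113 = 3616 < 9153 = 3*3051, so 32/3051 is smaller: the intermediate fraction 109/27 is closer to x than 4/1.

109/27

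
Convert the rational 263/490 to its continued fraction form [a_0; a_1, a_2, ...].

Run the Euclidean algorithm on 263 and 490; the successive quotients are the partial quotients a_0, a_1, ... (each step inverts the fractional part left over by the previous one):
  263 = 0*490 + 263, so a_0 = 0.
  490 = 1*263 + 227, so a_1 = 1.
  263 = 1*227 + 36, so a_2 = 1.
  227 = 6*36 + 11, so a_3 = 6.
  36 = 3*11 + 3, so a_4 = 3.
  11 = 3*3 + 2, so a_5 = 3.
  3 = 1*2 + 1, so a_6 = 1.
  2 = 2*1 + 0, so a_7 = 2.
The remainder reaches 0 after 8 divisions, so the expansion has 8 partial quotients, read off in order.

[0; 1, 1, 6, 3, 3, 1, 2]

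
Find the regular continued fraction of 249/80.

Run the Euclidean algorithm on 249 and 80; the successive quotients are the partial quotients a_0, a_1, ... (each step inverts the fractional part left over by the previous one):
  249 = 3*80 + 9, so a_0 = 3.
  80 = 8*9 + 8, so a_1 = 8.
  9 = 1*8 + 1, so a_2 = 1.
  8 = 8*1 + 0, so a_3 = 8.
The remainder reaches 0 after 4 divisions, so the expansion has 4 partial quotients, read off in order.

[3; 8, 1, 8]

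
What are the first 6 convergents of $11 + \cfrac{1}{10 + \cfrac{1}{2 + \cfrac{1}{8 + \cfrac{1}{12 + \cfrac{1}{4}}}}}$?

Using the convergent recurrence p_i = a_i*p_{i-1} + p_{i-2}, q_i = a_i*q_{i-1} + q_{i-2} with p_{-2}=0, p_{-1}=1, q_{-2}=1, q_{-1}=0:
  i=0: a_0=11, p_0 = 11*1 + 0 = 11, q_0 = 11*0 + 1 = 1.
  i=1: a_1=10, p_1 = 10*11 + 1 = 111, q_1 = 10*1 + 0 = 10.
  i=2: a_2=2, p_2 = 2*111 + 11 = 233, q_2 = 2*10 + 1 = 21.
  i=3: a_3=8, p_3 = 8*233 + 111 = 1975, q_3 = 8*21 + 10 = 178.
  i=4: a_4=12, p_4 = 12*1975 + 233 = 23933, q_4 = 12*178 + 21 = 2157.
  i=5: a_5=4, p_5 = 4*23933 + 1975 = 97707, q_5 = 4*2157 + 178 = 8806.

11/1, 111/10, 233/21, 1975/178, 23933/2157, 97707/8806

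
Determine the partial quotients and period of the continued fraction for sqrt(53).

[7; (3, 1, 1, 3, 14)]

Write x_i = (sqrt(53) + m_i)/d_i with (m_0, d_0) = (0, 1). a_0 = floor(sqrt(53)) = 7, since 7^2 = 49 <= 53 < 64 = 8^2.
Iterate m_{i+1} = d_i*a_i - m_i, d_{i+1} = (53 - m_{i+1}^2)/d_i, a_{i+1} = floor((a_0 + m_{i+1})/d_{i+1}):
  m_1 = 1*7 - 0 = 7, d_1 = (53 - 7^2)/1 = 4/1 = 4, a_1 = floor((7 + 7)/4) = 3.
  m_2 = 4*3 - 7 = 5, d_2 = (53 - 5^2)/4 = 28/4 = 7, a_2 = floor((7 + 5)/7) = 1.
  m_3 = 7*1 - 5 = 2, d_3 = (53 - 2^2)/7 = 49/7 = 7, a_3 = floor((7 + 2)/7) = 1.
  m_4 = 7*1 - 2 = 5, d_4 = (53 - 5^2)/7 = 28/7 = 4, a_4 = floor((7 + 5)/4) = 3.
  m_5 = 4*3 - 5 = 7, d_5 = (53 - 7^2)/4 = 4/4 = 1, a_5 = floor((7 + 7)/1) = 14.
  m_6 = 1*14 - 7 = 7, d_6 = (53 - 7^2)/1 = 4/1 = 4: (m_6, d_6) = (m_1, d_1) = (7, 4), so from here the quotients repeat a_1, ..., a_5; the period length is 5.
Hence the expansion of sqrt(53) is a_0 = 7 followed by the repeating block 3, 1, 1, 3, 14 (period 5).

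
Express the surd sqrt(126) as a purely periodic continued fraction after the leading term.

[11; (4, 2, 4, 22)]

Write x_i = (sqrt(126) + m_i)/d_i with (m_0, d_0) = (0, 1). a_0 = floor(sqrt(126)) = 11, since 11^2 = 121 <= 126 < 144 = 12^2.
Iterate m_{i+1} = d_i*a_i - m_i, d_{i+1} = (126 - m_{i+1}^2)/d_i, a_{i+1} = floor((a_0 + m_{i+1})/d_{i+1}):
  m_1 = 1*11 - 0 = 11, d_1 = (126 - 11^2)/1 = 5/1 = 5, a_1 = floor((11 + 11)/5) = 4.
  m_2 = 5*4 - 11 = 9, d_2 = (126 - 9^2)/5 = 45/5 = 9, a_2 = floor((11 + 9)/9) = 2.
  m_3 = 9*2 - 9 = 9, d_3 = (126 - 9^2)/9 = 45/9 = 5, a_3 = floor((11 + 9)/5) = 4.
  m_4 = 5*4 - 9 = 11, d_4 = (126 - 11^2)/5 = 5/5 = 1, a_4 = floor((11 + 11)/1) = 22.
  m_5 = 1*22 - 11 = 11, d_5 = (126 - 11^2)/1 = 5/1 = 5: (m_5, d_5) = (m_1, d_1) = (11, 5), so from here the quotients repeat a_1, ..., a_4; the period length is 4.
Hence the expansion of sqrt(126) is a_0 = 11 followed by the repeating block 4, 2, 4, 22 (period 4).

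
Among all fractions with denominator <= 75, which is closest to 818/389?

143/68

Expand x = 818/389 as a continued fraction with the Euclidean algorithm:
  818 = 2*389 + 40, so a_0 = 2.
  389 = 9*40 + 29, so a_1 = 9.
  40 = 1*29 + 11, so a_2 = 1.
  29 = 2*11 + 7, so a_3 = 2.
  11 = 1*7 + 4, so a_4 = 1.
  7 = 1*4 + 3, so a_5 = 1.
  4 = 1*3 + 1, so a_6 = 1.
  3 = 3*1 + 0, so a_7 = 3.
so x = [2; 9, 1, 2, 1, 1, 1, 3].
Convergents (p_i = a_i*p_{i-1} + p_{i-2}, q_i = a_i*q_{i-1} + q_{i-2} with p_{-2}=0, p_{-1}=1, q_{-2}=1, q_{-1}=0), until the denominator exceeds 75:
  i=0: a_0=2, p_0 = 2*1 + 0 = 2, q_0 = 2*0 + 1 = 1.
  i=1: a_1=9, p_1 = 9*2 + 1 = 19, q_1 = 9*1 + 0 = 9.
  i=2: a_2=1, p_2 = 1*19 + 2 = 21, q_2 = 1*9 + 1 = 10.
  i=3: a_3=2, p_3 = 2*21 + 19 = 61, q_3 = 2*10 + 9 = 29.
  i=4: a_4=1, p_4 = 1*61 + 21 = 82, q_4 = 1*29 + 10 = 39.
  i=5: a_5=1, p_5 = 1*82 + 61 = 143, q_5 = 1*39 + 29 = 68.
  i=6: a_6=1, p_6 = 1*143 + 82 = 225, q_6 = 1*68 + 39 = 107.
q_6 = 107 > 75, so the last convergent with denominator <= 75 is p_5/q_5 = 143/68.
The closest fraction with denominator <= 75 is either p_5/q_5 or the intermediate fraction (k*p_5 + p_4)/(k*q_5 + q_4) with the largest k >= 1 whose denominator stays <= 75; these approach x as k grows, and every other convergent or intermediate fraction in range is farther away.
Largest k: floor((75 - q_4)/q_5) = floor((75 - 39)/68) = 0.
Since k = 0, no intermediate fraction beyond p_5/q_5 has denominator <= 75, so the convergent 143/68 is the closest (its error is |818*68 - 143*389|/(389*68) = 3/26452).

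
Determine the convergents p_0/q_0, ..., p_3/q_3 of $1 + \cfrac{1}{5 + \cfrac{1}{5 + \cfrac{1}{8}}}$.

1/1, 6/5, 31/26, 254/213

Using the convergent recurrence p_i = a_i*p_{i-1} + p_{i-2}, q_i = a_i*q_{i-1} + q_{i-2} with p_{-2}=0, p_{-1}=1, q_{-2}=1, q_{-1}=0:
  i=0: a_0=1, p_0 = 1*1 + 0 = 1, q_0 = 1*0 + 1 = 1.
  i=1: a_1=5, p_1 = 5*1 + 1 = 6, q_1 = 5*1 + 0 = 5.
  i=2: a_2=5, p_2 = 5*6 + 1 = 31, q_2 = 5*5 + 1 = 26.
  i=3: a_3=8, p_3 = 8*31 + 6 = 254, q_3 = 8*26 + 5 = 213.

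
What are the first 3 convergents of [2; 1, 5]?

2/1, 3/1, 17/6

Using the convergent recurrence p_i = a_i*p_{i-1} + p_{i-2}, q_i = a_i*q_{i-1} + q_{i-2} with p_{-2}=0, p_{-1}=1, q_{-2}=1, q_{-1}=0:
  i=0: a_0=2, p_0 = 2*1 + 0 = 2, q_0 = 2*0 + 1 = 1.
  i=1: a_1=1, p_1 = 1*2 + 1 = 3, q_1 = 1*1 + 0 = 1.
  i=2: a_2=5, p_2 = 5*3 + 2 = 17, q_2 = 5*1 + 1 = 6.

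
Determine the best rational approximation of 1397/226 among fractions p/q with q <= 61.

68/11

Expand x = 1397/226 as a continued fraction with the Euclidean algorithm:
  1397 = 6*226 + 41, so a_0 = 6.
  226 = 5*41 + 21, so a_1 = 5.
  41 = 1*21 + 20, so a_2 = 1.
  21 = 1*20 + 1, so a_3 = 1.
  20 = 20*1 + 0, so a_4 = 20.
so x = [6; 5, 1, 1, 20].
Convergents (p_i = a_i*p_{i-1} + p_{i-2}, q_i = a_i*q_{i-1} + q_{i-2} with p_{-2}=0, p_{-1}=1, q_{-2}=1, q_{-1}=0), until the denominator exceeds 61:
  i=0: a_0=6, p_0 = 6*1 + 0 = 6, q_0 = 6*0 + 1 = 1.
  i=1: a_1=5, p_1 = 5*6 + 1 = 31, q_1 = 5*1 + 0 = 5.
  i=2: a_2=1, p_2 = 1*31 + 6 = 37, q_2 = 1*5 + 1 = 6.
  i=3: a_3=1, p_3 = 1*37 + 31 = 68, q_3 = 1*6 + 5 = 11.
  i=4: a_4=20, p_4 = 20*68 + 37 = 1397, q_4 = 20*11 + 6 = 226.
q_4 = 226 > 61, so the last convergent with denominator <= 61 is p_3/q_3 = 68/11.
The closest fraction with denominator <= 61 is either p_3/q_3 or the intermediate fraction (k*p_3 + p_2)/(k*q_3 + q_2) with the largest k >= 1 whose denominator stays <= 61; these approach x as k grows, and every other convergent or intermediate fraction in range is farther away.
Largest k: floor((61 - q_2)/q_3) = floor((61 - 6)/11) = 5.
That gives (5*68 + 37)/(5*11 + 6) = 377/61.
Compare the errors: |x - 68/11| = |1397*11 - 68*226|/(226*11) = 1/2486, and |x - 377/61| = |1397*61 - 377*226|/(226*61) = 15/13786.
Cross-multiplying, 1*13786 = 13786 < 37290 = 15*2486, so 1/2486 is smaller: the convergent 68/11 is closer to x than 377/61.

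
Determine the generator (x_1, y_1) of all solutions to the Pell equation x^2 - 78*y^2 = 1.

First expand sqrt(78) as a continued fraction. With x_i = (sqrt(78) + m_i)/d_i and (m_0, d_0) = (0, 1): a_0 = floor(sqrt(78)) = 8, since 8^2 = 64 <= 78 < 81 = 9^2.
Iterate m_{i+1} = d_i*a_i - m_i, d_{i+1} = (78 - m_{i+1}^2)/d_i, a_{i+1} = floor((a_0 + m_{i+1})/d_{i+1}):
  m_1 = 1*8 - 0 = 8, d_1 = (78 - 8^2)/1 = 14/1 = 14, a_1 = floor((8 + 8)/14) = 1.
  m_2 = 14*1 - 8 = 6, d_2 = (78 - 6^2)/14 = 42/14 = 3, a_2 = floor((8 + 6)/3) = 4.
  m_3 = 3*4 - 6 = 6, d_3 = (78 - 6^2)/3 = 42/3 = 14, a_3 = floor((8 + 6)/14) = 1.
  m_4 = 14*1 - 6 = 8, d_4 = (78 - 8^2)/14 = 14/14 = 1, a_4 = floor((8 + 8)/1) = 16.
  m_5 = 1*16 - 8 = 8, d_5 = (78 - 8^2)/1 = 14/1 = 14: (m_5, d_5) = (m_1, d_1) = (8, 14), so from here the quotients repeat a_1, ..., a_4; the period length is 4.
So sqrt(78) = [8; (1, 4, 1, 16)] with period length k = 4.
k is even, so the fundamental solution of x^2 - 78y^2 = 1 is (p_{k-1}, q_{k-1}) = (p_3, q_3); compute convergents through index 3.
Convergents (p_i = a_i*p_{i-1} + p_{i-2}, q_i = a_i*q_{i-1} + q_{i-2} with p_{-2}=0, p_{-1}=1, q_{-2}=1, q_{-1}=0):
  i=0: a_0=8, p_0 = 8*1 + 0 = 8, q_0 = 8*0 + 1 = 1.
  i=1: a_1=1, p_1 = 1*8 + 1 = 9, q_1 = 1*1 + 0 = 1.
  i=2: a_2=4, p_2 = 4*9 + 8 = 44, q_2 = 4*1 + 1 = 5.
  i=3: a_3=1, p_3 = 1*44 + 9 = 53, q_3 = 1*5 + 1 = 6.
Check: 53^2 - 78*6^2 = 2809 - 2808 = 1, so (x, y) = (53, 6) solves the equation, and by the theorem it is the least positive solution.

(x, y) = (53, 6)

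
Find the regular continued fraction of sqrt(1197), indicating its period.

[34; (1, 1, 2, 16, 1, 8, 1, 16, 2, 1, 1, 68)]

Write x_i = (sqrt(1197) + m_i)/d_i with (m_0, d_0) = (0, 1). a_0 = floor(sqrt(1197)) = 34, since 34^2 = 1156 <= 1197 < 1225 = 35^2.
Iterate m_{i+1} = d_i*a_i - m_i, d_{i+1} = (1197 - m_{i+1}^2)/d_i, a_{i+1} = floor((a_0 + m_{i+1})/d_{i+1}):
  m_1 = 1*34 - 0 = 34, d_1 = (1197 - 34^2)/1 = 41/1 = 41, a_1 = floor((34 + 34)/41) = 1.
  m_2 = 41*1 - 34 = 7, d_2 = (1197 - 7^2)/41 = 1148/41 = 28, a_2 = floor((34 + 7)/28) = 1.
  m_3 = 28*1 - 7 = 21, d_3 = (1197 - 21^2)/28 = 756/28 = 27, a_3 = floor((34 + 21)/27) = 2.
  m_4 = 27*2 - 21 = 33, d_4 = (1197 - 33^2)/27 = 108/27 = 4, a_4 = floor((34 + 33)/4) = 16.
  m_5 = 4*16 - 33 = 31, d_5 = (1197 - 31^2)/4 = 236/4 = 59, a_5 = floor((34 + 31)/59) = 1.
  m_6 = 59*1 - 31 = 28, d_6 = (1197 - 28^2)/59 = 413/59 = 7, a_6 = floor((34 + 28)/7) = 8.
  m_7 = 7*8 - 28 = 28, d_7 = (1197 - 28^2)/7 = 413/7 = 59, a_7 = floor((34 + 28)/59) = 1.
  m_8 = 59*1 - 28 = 31, d_8 = (1197 - 31^2)/59 = 236/59 = 4, a_8 = floor((34 + 31)/4) = 16.
  m_9 = 4*16 - 31 = 33, d_9 = (1197 - 33^2)/4 = 108/4 = 27, a_9 = floor((34 + 33)/27) = 2.
  m_10 = 27*2 - 33 = 21, d_10 = (1197 - 21^2)/27 = 756/27 = 28, a_10 = floor((34 + 21)/28) = 1.
  m_11 = 28*1 - 21 = 7, d_11 = (1197 - 7^2)/28 = 1148/28 = 41, a_11 = floor((34 + 7)/41) = 1.
  m_12 = 41*1 - 7 = 34, d_12 = (1197 - 34^2)/41 = 41/41 = 1, a_12 = floor((34 + 34)/1) = 68.
  m_13 = 1*68 - 34 = 34, d_13 = (1197 - 34^2)/1 = 41/1 = 41: (m_13, d_13) = (m_1, d_1) = (34, 41), so from here the quotients repeat a_1, ..., a_12; the period length is 12.
Hence the expansion of sqrt(1197) is a_0 = 34 followed by the repeating block 1, 1, 2, 16, 1, 8, 1, 16, 2, 1, 1, 68 (period 12).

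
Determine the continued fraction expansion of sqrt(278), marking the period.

Write x_i = (sqrt(278) + m_i)/d_i with (m_0, d_0) = (0, 1). a_0 = floor(sqrt(278)) = 16, since 16^2 = 256 <= 278 < 289 = 17^2.
Iterate m_{i+1} = d_i*a_i - m_i, d_{i+1} = (278 - m_{i+1}^2)/d_i, a_{i+1} = floor((a_0 + m_{i+1})/d_{i+1}):
  m_1 = 1*16 - 0 = 16, d_1 = (278 - 16^2)/1 = 22/1 = 22, a_1 = floor((16 + 16)/22) = 1.
  m_2 = 22*1 - 16 = 6, d_2 = (278 - 6^2)/22 = 242/22 = 11, a_2 = floor((16 + 6)/11) = 2.
  m_3 = 11*2 - 6 = 16, d_3 = (278 - 16^2)/11 = 22/11 = 2, a_3 = floor((16 + 16)/2) = 16.
  m_4 = 2*16 - 16 = 16, d_4 = (278 - 16^2)/2 = 22/2 = 11, a_4 = floor((16 + 16)/11) = 2.
  m_5 = 11*2 - 16 = 6, d_5 = (278 - 6^2)/11 = 242/11 = 22, a_5 = floor((16 + 6)/22) = 1.
  m_6 = 22*1 - 6 = 16, d_6 = (278 - 16^2)/22 = 22/22 = 1, a_6 = floor((16 + 16)/1) = 32.
  m_7 = 1*32 - 16 = 16, d_7 = (278 - 16^2)/1 = 22/1 = 22: (m_7, d_7) = (m_1, d_1) = (16, 22), so from here the quotients repeat a_1, ..., a_6; the period length is 6.
Hence the expansion of sqrt(278) is a_0 = 16 followed by the repeating block 1, 2, 16, 2, 1, 32 (period 6).

[16; (1, 2, 16, 2, 1, 32)]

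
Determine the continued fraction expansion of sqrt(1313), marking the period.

Write x_i = (sqrt(1313) + m_i)/d_i with (m_0, d_0) = (0, 1). a_0 = floor(sqrt(1313)) = 36, since 36^2 = 1296 <= 1313 < 1369 = 37^2.
Iterate m_{i+1} = d_i*a_i - m_i, d_{i+1} = (1313 - m_{i+1}^2)/d_i, a_{i+1} = floor((a_0 + m_{i+1})/d_{i+1}):
  m_1 = 1*36 - 0 = 36, d_1 = (1313 - 36^2)/1 = 17/1 = 17, a_1 = floor((36 + 36)/17) = 4.
  m_2 = 17*4 - 36 = 32, d_2 = (1313 - 32^2)/17 = 289/17 = 17, a_2 = floor((36 + 32)/17) = 4.
  m_3 = 17*4 - 32 = 36, d_3 = (1313 - 36^2)/17 = 17/17 = 1, a_3 = floor((36 + 36)/1) = 72.
  m_4 = 1*72 - 36 = 36, d_4 = (1313 - 36^2)/1 = 17/1 = 17: (m_4, d_4) = (m_1, d_1) = (36, 17), so from here the quotients repeat a_1, ..., a_3; the period length is 3.
Hence the expansion of sqrt(1313) is a_0 = 36 followed by the repeating block 4, 4, 72 (period 3).

[36; (4, 4, 72)]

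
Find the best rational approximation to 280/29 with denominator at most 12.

Expand x = 280/29 as a continued fraction with the Euclidean algorithm:
  280 = 9*29 + 19, so a_0 = 9.
  29 = 1*19 + 10, so a_1 = 1.
  19 = 1*10 + 9, so a_2 = 1.
  10 = 1*9 + 1, so a_3 = 1.
  9 = 9*1 + 0, so a_4 = 9.
so x = [9; 1, 1, 1, 9].
Convergents (p_i = a_i*p_{i-1} + p_{i-2}, q_i = a_i*q_{i-1} + q_{i-2} with p_{-2}=0, p_{-1}=1, q_{-2}=1, q_{-1}=0), until the denominator exceeds 12:
  i=0: a_0=9, p_0 = 9*1 + 0 = 9, q_0 = 9*0 + 1 = 1.
  i=1: a_1=1, p_1 = 1*9 + 1 = 10, q_1 = 1*1 + 0 = 1.
  i=2: a_2=1, p_2 = 1*10 + 9 = 19, q_2 = 1*1 + 1 = 2.
  i=3: a_3=1, p_3 = 1*19 + 10 = 29, q_3 = 1*2 + 1 = 3.
  i=4: a_4=9, p_4 = 9*29 + 19 = 280, q_4 = 9*3 + 2 = 29.
q_4 = 29 > 12, so the last convergent with denominator <= 12 is p_3/q_3 = 29/3.
The closest fraction with denominator <= 12 is either p_3/q_3 or the intermediate fraction (k*p_3 + p_2)/(k*q_3 + q_2) with the largest k >= 1 whose denominator stays <= 12; these approach x as k grows, and every other convergent or intermediate fraction in range is farther away.
Largest k: floor((12 - q_2)/q_3) = floor((12 - 2)/3) = 3.
That gives (3*29 + 19)/(3*3 + 2) = 106/11.
Compare the errors: |x - 29/3| = |280*3 - 29*29|/(29*3) = 1/87, and |x - 106/11| = |280*11 - 106*29|/(29*11) = 6/319.
Cross-multiplying, 1*319 = 319 < 522 = 6*87, so 1/87 is smaller: the convergent 29/3 is closer to x than 106/11.

29/3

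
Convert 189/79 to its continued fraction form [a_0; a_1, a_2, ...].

Run the Euclidean algorithm on 189 and 79; the successive quotients are the partial quotients a_0, a_1, ... (each step inverts the fractional part left over by the previous one):
  189 = 2*79 + 31, so a_0 = 2.
  79 = 2*31 + 17, so a_1 = 2.
  31 = 1*17 + 14, so a_2 = 1.
  17 = 1*14 + 3, so a_3 = 1.
  14 = 4*3 + 2, so a_4 = 4.
  3 = 1*2 + 1, so a_5 = 1.
  2 = 2*1 + 0, so a_6 = 2.
The remainder reaches 0 after 7 divisions, so the expansion has 7 partial quotients, read off in order.

[2; 2, 1, 1, 4, 1, 2]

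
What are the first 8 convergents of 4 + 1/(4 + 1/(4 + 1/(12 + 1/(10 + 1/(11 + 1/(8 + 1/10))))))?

Using the convergent recurrence p_i = a_i*p_{i-1} + p_{i-2}, q_i = a_i*q_{i-1} + q_{i-2} with p_{-2}=0, p_{-1}=1, q_{-2}=1, q_{-1}=0:
  i=0: a_0=4, p_0 = 4*1 + 0 = 4, q_0 = 4*0 + 1 = 1.
  i=1: a_1=4, p_1 = 4*4 + 1 = 17, q_1 = 4*1 + 0 = 4.
  i=2: a_2=4, p_2 = 4*17 + 4 = 72, q_2 = 4*4 + 1 = 17.
  i=3: a_3=12, p_3 = 12*72 + 17 = 881, q_3 = 12*17 + 4 = 208.
  i=4: a_4=10, p_4 = 10*881 + 72 = 8882, q_4 = 10*208 + 17 = 2097.
  i=5: a_5=11, p_5 = 11*8882 + 881 = 98583, q_5 = 11*2097 + 208 = 23275.
  i=6: a_6=8, p_6 = 8*98583 + 8882 = 797546, q_6 = 8*23275 + 2097 = 188297.
  i=7: a_7=10, p_7 = 10*797546 + 98583 = 8074043, q_7 = 10*188297 + 23275 = 1906245.

4/1, 17/4, 72/17, 881/208, 8882/2097, 98583/23275, 797546/188297, 8074043/1906245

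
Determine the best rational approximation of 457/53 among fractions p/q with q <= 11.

Expand x = 457/53 as a continued fraction with the Euclidean algorithm:
  457 = 8*53 + 33, so a_0 = 8.
  53 = 1*33 + 20, so a_1 = 1.
  33 = 1*20 + 13, so a_2 = 1.
  20 = 1*13 + 7, so a_3 = 1.
  13 = 1*7 + 6, so a_4 = 1.
  7 = 1*6 + 1, so a_5 = 1.
  6 = 6*1 + 0, so a_6 = 6.
so x = [8; 1, 1, 1, 1, 1, 6].
Convergents (p_i = a_i*p_{i-1} + p_{i-2}, q_i = a_i*q_{i-1} + q_{i-2} with p_{-2}=0, p_{-1}=1, q_{-2}=1, q_{-1}=0), until the denominator exceeds 11:
  i=0: a_0=8, p_0 = 8*1 + 0 = 8, q_0 = 8*0 + 1 = 1.
  i=1: a_1=1, p_1 = 1*8 + 1 = 9, q_1 = 1*1 + 0 = 1.
  i=2: a_2=1, p_2 = 1*9 + 8 = 17, q_2 = 1*1 + 1 = 2.
  i=3: a_3=1, p_3 = 1*17 + 9 = 26, q_3 = 1*2 + 1 = 3.
  i=4: a_4=1, p_4 = 1*26 + 17 = 43, q_4 = 1*3 + 2 = 5.
  i=5: a_5=1, p_5 = 1*43 + 26 = 69, q_5 = 1*5 + 3 = 8.
  i=6: a_6=6, p_6 = 6*69 + 43 = 457, q_6 = 6*8 + 5 = 53.
q_6 = 53 > 11, so the last convergent with denominator <= 11 is p_5/q_5 = 69/8.
The closest fraction with denominator <= 11 is either p_5/q_5 or the intermediate fraction (k*p_5 + p_4)/(k*q_5 + q_4) with the largest k >= 1 whose denominator stays <= 11; these approach x as k grows, and every other convergent or intermediate fraction in range is farther away.
Largest k: floor((11 - q_4)/q_5) = floor((11 - 5)/8) = 0.
Since k = 0, no intermediate fraction beyond p_5/q_5 has denominator <= 11, so the convergent 69/8 is the closest (its error is |457*8 - 69*53|/(53*8) = 1/424).

69/8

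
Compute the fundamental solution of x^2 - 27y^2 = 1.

First expand sqrt(27) as a continued fraction. With x_i = (sqrt(27) + m_i)/d_i and (m_0, d_0) = (0, 1): a_0 = floor(sqrt(27)) = 5, since 5^2 = 25 <= 27 < 36 = 6^2.
Iterate m_{i+1} = d_i*a_i - m_i, d_{i+1} = (27 - m_{i+1}^2)/d_i, a_{i+1} = floor((a_0 + m_{i+1})/d_{i+1}):
  m_1 = 1*5 - 0 = 5, d_1 = (27 - 5^2)/1 = 2/1 = 2, a_1 = floor((5 + 5)/2) = 5.
  m_2 = 2*5 - 5 = 5, d_2 = (27 - 5^2)/2 = 2/2 = 1, a_2 = floor((5 + 5)/1) = 10.
  m_3 = 1*10 - 5 = 5, d_3 = (27 - 5^2)/1 = 2/1 = 2: (m_3, d_3) = (m_1, d_1) = (5, 2), so from here the quotients repeat a_1, a_2; the period length is 2.
So sqrt(27) = [5; (5, 10)] with period length k = 2.
k is even, so the fundamental solution of x^2 - 27y^2 = 1 is (p_{k-1}, q_{k-1}) = (p_1, q_1); compute convergents through index 1.
Convergents (p_i = a_i*p_{i-1} + p_{i-2}, q_i = a_i*q_{i-1} + q_{i-2} with p_{-2}=0, p_{-1}=1, q_{-2}=1, q_{-1}=0):
  i=0: a_0=5, p_0 = 5*1 + 0 = 5, q_0 = 5*0 + 1 = 1.
  i=1: a_1=5, p_1 = 5*5 + 1 = 26, q_1 = 5*1 + 0 = 5.
Check: 26^2 - 27*5^2 = 676 - 675 = 1, so (x, y) = (26, 5) solves the equation, and by the theorem it is the least positive solution.

(x, y) = (26, 5)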